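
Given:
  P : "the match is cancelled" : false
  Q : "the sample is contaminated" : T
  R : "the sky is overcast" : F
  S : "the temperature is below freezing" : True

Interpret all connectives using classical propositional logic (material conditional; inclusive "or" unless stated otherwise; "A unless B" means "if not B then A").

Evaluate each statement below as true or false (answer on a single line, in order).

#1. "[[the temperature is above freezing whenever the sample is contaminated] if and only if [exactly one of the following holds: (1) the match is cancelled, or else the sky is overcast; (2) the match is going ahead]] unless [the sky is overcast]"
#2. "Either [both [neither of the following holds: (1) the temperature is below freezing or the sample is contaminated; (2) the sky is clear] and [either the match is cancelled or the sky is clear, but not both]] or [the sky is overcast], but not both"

#1 False, #2 False

#1: Formalization: ((Q -> ~S) <-> ((P | R) xor ~P)) | R

~S = ~T = F
Q -> ~S = T -> F = F
P | R = F | F = F
~P = ~F = T
(P | R) xor ~P = F xor T = T
(Q -> ~S) <-> ((P | R) xor ~P) = F <-> T = F
((Q -> ~S) <-> ((P | R) xor ~P)) | R = F | F = F
Hence #1 is false.

#2: In symbols: (((S | Q) nor ~R) & (P xor ~R)) xor R

S | Q = T | T = T
~R = ~F = T
(S | Q) nor ~R = T nor T = F
~R = ~F = T
P xor ~R = F xor T = T
((S | Q) nor ~R) & (P xor ~R) = F & T = F
(((S | Q) nor ~R) & (P xor ~R)) xor R = F xor F = F
So #2 is false.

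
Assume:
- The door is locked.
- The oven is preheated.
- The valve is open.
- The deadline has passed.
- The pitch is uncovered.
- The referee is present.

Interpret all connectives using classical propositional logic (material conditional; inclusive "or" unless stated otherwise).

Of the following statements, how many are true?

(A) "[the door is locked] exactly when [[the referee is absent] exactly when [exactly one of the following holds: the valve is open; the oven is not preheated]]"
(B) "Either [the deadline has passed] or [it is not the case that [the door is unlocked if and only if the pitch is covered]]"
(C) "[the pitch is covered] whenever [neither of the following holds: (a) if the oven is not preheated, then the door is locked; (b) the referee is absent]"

2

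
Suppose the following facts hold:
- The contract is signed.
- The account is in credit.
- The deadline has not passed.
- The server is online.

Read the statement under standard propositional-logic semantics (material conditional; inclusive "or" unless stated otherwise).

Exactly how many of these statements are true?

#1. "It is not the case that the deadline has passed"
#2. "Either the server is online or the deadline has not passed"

Let D = "the deadline has passed" (F), Q = "the server is online" (T).

#1: Parsed as ~D

~D = ~F = T
Thus #1 is true.

#2: This is Q | ~D.

~D = ~F = T
Q | ~D = T | T = T
So #2 is true.

2 of the 2 statements are true (#1, #2).

2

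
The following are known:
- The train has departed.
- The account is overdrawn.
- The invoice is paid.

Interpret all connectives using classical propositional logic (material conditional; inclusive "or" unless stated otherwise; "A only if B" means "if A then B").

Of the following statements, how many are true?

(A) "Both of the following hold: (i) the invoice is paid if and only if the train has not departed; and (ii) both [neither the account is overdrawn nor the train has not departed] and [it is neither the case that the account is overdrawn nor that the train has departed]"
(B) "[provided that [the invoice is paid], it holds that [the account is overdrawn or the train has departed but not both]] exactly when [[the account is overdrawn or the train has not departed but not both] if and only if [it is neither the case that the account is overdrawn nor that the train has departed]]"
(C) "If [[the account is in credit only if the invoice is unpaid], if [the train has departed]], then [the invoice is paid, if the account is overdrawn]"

Let N = "the invoice is paid" (T), H = "the train has departed" (T), Q = "the account is overdrawn" (T).

(A): Parsed as (N <-> ~H) & ((Q nor ~H) & (Q nor H))

~H = ~T = F
N <-> ~H = T <-> F = F
~H = ~T = F
Q nor ~H = T nor F = F
Q nor H = T nor T = F
(Q nor ~H) & (Q nor H) = F & F = F
(N <-> ~H) & ((Q nor ~H) & (Q nor H)) = F & F = F
Thus (A) is false.

(B): Parsed as (N -> (Q xor H)) <-> ((Q xor ~H) <-> (Q nor H))

Q xor H = T xor T = F
N -> (Q xor H) = T -> F = F
~H = ~T = F
Q xor ~H = T xor F = T
Q nor H = T nor T = F
(Q xor ~H) <-> (Q nor H) = T <-> F = F
(N -> (Q xor H)) <-> ((Q xor ~H) <-> (Q nor H)) = F <-> F = T
Hence (B) is true.

(C): In symbols: (H -> (~Q -> ~N)) -> (Q -> N)

~Q = ~T = F
~N = ~T = F
~Q -> ~N = F -> F = T
H -> (~Q -> ~N) = T -> T = T
Q -> N = T -> T = T
(H -> (~Q -> ~N)) -> (Q -> N) = T -> T = T
So (C) is true.

True statements: 2 ((B), (C)).

2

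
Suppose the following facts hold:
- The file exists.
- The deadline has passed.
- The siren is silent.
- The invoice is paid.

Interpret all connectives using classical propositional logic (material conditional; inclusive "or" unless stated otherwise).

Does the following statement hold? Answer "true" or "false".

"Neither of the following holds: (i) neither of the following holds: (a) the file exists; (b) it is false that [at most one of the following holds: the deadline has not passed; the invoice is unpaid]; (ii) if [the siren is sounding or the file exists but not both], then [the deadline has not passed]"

True

Let P = "the file exists" (T), Q = "the deadline has passed" (T), S = "the invoice is paid" (T), R = "the siren is sounding" (F).
Parsed as (P nor ~(~Q nand ~S)) nor ((R xor P) -> ~Q)

~Q = ~T = F
~S = ~T = F
~Q nand ~S = F nand F = T
~(~Q nand ~S) = ~T = F
P nor ~(~Q nand ~S) = T nor F = F
R xor P = F xor T = T
~Q = ~T = F
(R xor P) -> ~Q = T -> F = F
(P nor ~(~Q nand ~S)) nor ((R xor P) -> ~Q) = F nor F = T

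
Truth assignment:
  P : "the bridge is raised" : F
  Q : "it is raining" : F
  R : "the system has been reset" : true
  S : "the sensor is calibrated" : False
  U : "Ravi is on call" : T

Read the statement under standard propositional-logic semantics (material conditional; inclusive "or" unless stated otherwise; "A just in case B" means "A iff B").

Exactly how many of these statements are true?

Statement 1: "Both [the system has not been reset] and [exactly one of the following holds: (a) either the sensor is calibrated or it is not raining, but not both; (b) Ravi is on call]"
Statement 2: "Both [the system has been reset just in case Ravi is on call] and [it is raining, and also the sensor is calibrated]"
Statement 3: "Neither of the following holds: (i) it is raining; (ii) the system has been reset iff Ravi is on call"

0

Statement 1: Parsed as ¬R ∧ ((S ⊕ ¬Q) ⊕ U)

¬R = ¬T = F
¬Q = ¬F = T
S ⊕ ¬Q = F ⊕ T = T
(S ⊕ ¬Q) ⊕ U = T ⊕ T = F
¬R ∧ ((S ⊕ ¬Q) ⊕ U) = F ∧ F = F
Thus Statement 1 is false.

Statement 2: Parsed as (R ↔ U) ∧ (Q ∧ S)

R ↔ U = T ↔ T = T
Q ∧ S = F ∧ F = F
(R ↔ U) ∧ (Q ∧ S) = T ∧ F = F
So Statement 2 is false.

Statement 3: In symbols: Q ↓ (R ↔ U)

R ↔ U = T ↔ T = T
Q ↓ (R ↔ U) = F ↓ T = F
Thus Statement 3 is false.

0 of the 3 statements are true (none).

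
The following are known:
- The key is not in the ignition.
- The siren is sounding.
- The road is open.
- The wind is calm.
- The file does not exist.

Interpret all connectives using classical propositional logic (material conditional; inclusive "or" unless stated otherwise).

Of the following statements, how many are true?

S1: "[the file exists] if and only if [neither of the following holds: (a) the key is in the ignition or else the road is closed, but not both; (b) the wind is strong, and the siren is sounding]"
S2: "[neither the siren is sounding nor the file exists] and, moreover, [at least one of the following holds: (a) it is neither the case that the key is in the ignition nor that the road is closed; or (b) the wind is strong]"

0

Let P = "the file exists" (F), W = "the key is in the ignition" (F), U = "the road is closed" (F), K = "the wind is strong" (F), H = "the siren is sounding" (T).

S1: This is P ↔ ((W ⊕ U) ↓ (K ∧ H)).

W ⊕ U = F ⊕ F = F
K ∧ H = F ∧ T = F
(W ⊕ U) ↓ (K ∧ H) = F ↓ F = T
P ↔ ((W ⊕ U) ↓ (K ∧ H)) = F ↔ T = F
So S1 is false.

S2: Parsed as (H ↓ P) ∧ ((W ↓ U) ∨ K)

H ↓ P = T ↓ F = F
W ↓ U = F ↓ F = T
(W ↓ U) ∨ K = T ∨ F = T
(H ↓ P) ∧ ((W ↓ U) ∨ K) = F ∧ T = F
Hence S2 is false.

True statements: 0 (none).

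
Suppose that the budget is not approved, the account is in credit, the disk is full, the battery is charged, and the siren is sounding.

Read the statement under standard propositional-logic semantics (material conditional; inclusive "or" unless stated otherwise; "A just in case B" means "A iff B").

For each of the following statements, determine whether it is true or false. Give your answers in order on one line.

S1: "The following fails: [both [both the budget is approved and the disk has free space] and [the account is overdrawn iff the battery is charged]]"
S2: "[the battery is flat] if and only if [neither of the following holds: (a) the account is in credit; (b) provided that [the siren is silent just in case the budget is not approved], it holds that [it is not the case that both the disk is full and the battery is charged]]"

Let P = "the budget is approved" (F), R = "the disk is full" (T), Q = "the account is overdrawn" (F), S = "the battery is charged" (T), U = "the siren is sounding" (T).

S1: In symbols: ¬((P ∧ ¬R) ∧ (Q ↔ S))

¬R = ¬T = F
P ∧ ¬R = F ∧ F = F
Q ↔ S = F ↔ T = F
(P ∧ ¬R) ∧ (Q ↔ S) = F ∧ F = F
¬((P ∧ ¬R) ∧ (Q ↔ S)) = ¬F = T
So S1 is true.

S2: In symbols: ¬S ↔ (¬Q ↓ ((¬U ↔ ¬P) → (R ↑ S)))

¬S = ¬T = F
¬Q = ¬F = T
¬U = ¬T = F
¬P = ¬F = T
¬U ↔ ¬P = F ↔ T = F
R ↑ S = T ↑ T = F
(¬U ↔ ¬P) → (R ↑ S) = F → F = T
¬Q ↓ ((¬U ↔ ¬P) → (R ↑ S)) = T ↓ T = F
¬S ↔ (¬Q ↓ ((¬U ↔ ¬P) → (R ↑ S))) = F ↔ F = T
So S2 is true.

S1 T, S2 T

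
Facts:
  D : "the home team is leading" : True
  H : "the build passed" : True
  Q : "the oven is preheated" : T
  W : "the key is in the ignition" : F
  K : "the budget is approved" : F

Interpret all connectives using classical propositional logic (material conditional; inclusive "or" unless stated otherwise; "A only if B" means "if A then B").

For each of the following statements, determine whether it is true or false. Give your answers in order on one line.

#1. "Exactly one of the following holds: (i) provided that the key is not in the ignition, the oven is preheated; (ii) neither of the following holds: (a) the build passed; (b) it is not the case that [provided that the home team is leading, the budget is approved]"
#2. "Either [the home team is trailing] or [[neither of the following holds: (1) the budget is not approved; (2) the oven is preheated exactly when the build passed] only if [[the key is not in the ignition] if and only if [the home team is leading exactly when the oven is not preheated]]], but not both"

#1 true; #2 true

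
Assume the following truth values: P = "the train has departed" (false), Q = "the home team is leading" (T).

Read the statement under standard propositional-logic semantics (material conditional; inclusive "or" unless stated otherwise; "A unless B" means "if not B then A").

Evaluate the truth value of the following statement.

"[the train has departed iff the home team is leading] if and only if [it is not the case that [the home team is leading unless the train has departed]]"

True.

Values: P=F, Q=T.
In symbols: (P ↔ Q) ↔ ¬(Q ∨ P)

P ↔ Q = F ↔ T = F
Q ∨ P = T ∨ F = T
¬(Q ∨ P) = ¬T = F
(P ↔ Q) ↔ ¬(Q ∨ P) = F ↔ F = T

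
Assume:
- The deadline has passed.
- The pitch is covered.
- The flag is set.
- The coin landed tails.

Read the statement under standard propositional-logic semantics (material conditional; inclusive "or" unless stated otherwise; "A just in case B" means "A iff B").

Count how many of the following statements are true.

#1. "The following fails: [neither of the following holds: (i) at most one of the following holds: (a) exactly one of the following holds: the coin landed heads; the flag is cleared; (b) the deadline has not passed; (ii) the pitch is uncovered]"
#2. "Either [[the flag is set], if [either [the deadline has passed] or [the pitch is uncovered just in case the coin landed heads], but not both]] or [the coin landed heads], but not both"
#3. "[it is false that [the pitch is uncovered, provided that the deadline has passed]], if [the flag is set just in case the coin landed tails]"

Let S = "the coin landed heads" (False), R = "the flag is set" (True), P = "the deadline has passed" (True), Q = "the pitch is covered" (True).

#1: Parsed as not (((S xor not R) nand not P) nor not Q)

not R = not True = False
S xor not R = False xor False = False
not P = not True = False
(S xor not R) nand not P = False nand False = True
not Q = not True = False
((S xor not R) nand not P) nor not Q = True nor False = False
not (((S xor not R) nand not P) nor not Q) = not False = True
So #1 is true.

#2: Parsed as ((P xor (not Q iff S)) -> R) xor S

not Q = not True = False
not Q iff S = False iff False = True
P xor (not Q iff S) = True xor True = False
(P xor (not Q iff S)) -> R = False -> True = True
((P xor (not Q iff S)) -> R) xor S = True xor False = True
Hence #2 is true.

#3: Formalization: (R iff not S) -> not (P -> not Q)

not S = not False = True
R iff not S = True iff True = True
not Q = not True = False
P -> not Q = True -> False = False
not (P -> not Q) = not False = True
(R iff not S) -> not (P -> not Q) = True -> True = True
Hence #3 is true.

3 of the 3 statements are true.

3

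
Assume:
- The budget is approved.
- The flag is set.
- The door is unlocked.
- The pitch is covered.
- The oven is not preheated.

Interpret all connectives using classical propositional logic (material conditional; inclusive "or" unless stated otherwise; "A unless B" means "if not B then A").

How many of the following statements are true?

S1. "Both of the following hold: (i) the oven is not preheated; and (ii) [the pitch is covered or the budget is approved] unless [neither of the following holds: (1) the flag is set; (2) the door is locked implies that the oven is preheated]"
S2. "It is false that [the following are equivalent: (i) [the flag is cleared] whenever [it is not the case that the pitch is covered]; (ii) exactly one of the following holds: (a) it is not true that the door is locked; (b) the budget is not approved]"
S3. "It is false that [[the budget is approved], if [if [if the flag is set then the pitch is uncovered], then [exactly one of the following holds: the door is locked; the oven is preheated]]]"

1

Let U = "the oven is preheated" (False), S = "the pitch is covered" (True), P = "the budget is approved" (True), Q = "the flag is set" (True), R = "the door is locked" (False).

S1: Parsed as not U and ((S or P) or (Q nor (R -> U)))

not U = not False = True
S or P = True or True = True
R -> U = False -> False = True
Q nor (R -> U) = True nor True = False
(S or P) or (Q nor (R -> U)) = True or False = True
not U and ((S or P) or (Q nor (R -> U))) = True and True = True
Hence S1 is true.

S2: In symbols: not ((not S -> not Q) iff (not R xor not P))

not S = not True = False
not Q = not True = False
not S -> not Q = False -> False = True
not R = not False = True
not P = not True = False
not R xor not P = True xor False = True
(not S -> not Q) iff (not R xor not P) = True iff True = True
not ((not S -> not Q) iff (not R xor not P)) = not True = False
Thus S2 is false.

S3: This is not (((Q -> not S) -> (R xor U)) -> P).

not S = not True = False
Q -> not S = True -> False = False
R xor U = False xor False = False
(Q -> not S) -> (R xor U) = False -> False = True
((Q -> not S) -> (R xor U)) -> P = True -> True = True
not (((Q -> not S) -> (R xor U)) -> P) = not True = False
Thus S3 is false.

True statements: 1 (S1).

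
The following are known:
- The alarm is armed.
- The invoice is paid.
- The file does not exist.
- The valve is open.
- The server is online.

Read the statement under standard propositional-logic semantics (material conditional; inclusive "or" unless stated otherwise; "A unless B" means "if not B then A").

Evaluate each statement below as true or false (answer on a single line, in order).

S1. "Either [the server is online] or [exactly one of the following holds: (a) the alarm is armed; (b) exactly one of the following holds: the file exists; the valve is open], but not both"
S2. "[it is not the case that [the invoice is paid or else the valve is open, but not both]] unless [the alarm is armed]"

S1 true / S2 true

Let M = "the server is online" (True), P = "the alarm is armed" (True), K = "the file exists" (False), R = "the valve is open" (True), H = "the invoice is paid" (True).

S1: This is M xor (P xor (K xor R)).

K xor R = False xor True = True
P xor (K xor R) = True xor True = False
M xor (P xor (K xor R)) = True xor False = True
So S1 is true.

S2: In symbols: not (H xor R) or P

H xor R = True xor True = False
not (H xor R) = not False = True
not (H xor R) or P = True or True = True
So S2 is true.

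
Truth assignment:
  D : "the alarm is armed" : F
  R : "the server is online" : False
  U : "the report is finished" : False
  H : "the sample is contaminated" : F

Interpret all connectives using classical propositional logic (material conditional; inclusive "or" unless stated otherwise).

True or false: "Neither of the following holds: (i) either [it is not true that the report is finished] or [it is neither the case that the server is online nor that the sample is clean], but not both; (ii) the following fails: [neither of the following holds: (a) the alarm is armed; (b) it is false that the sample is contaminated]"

Values: U=F, R=F, H=F, D=F.
Formalization: (¬U ⊕ (R ↓ ¬H)) ↓ ¬(D ↓ ¬H)

¬U = ¬F = T
¬H = ¬F = T
R ↓ ¬H = F ↓ T = F
¬U ⊕ (R ↓ ¬H) = T ⊕ F = T
¬H = ¬F = T
D ↓ ¬H = F ↓ T = F
¬(D ↓ ¬H) = ¬F = T
(¬U ⊕ (R ↓ ¬H)) ↓ ¬(D ↓ ¬H) = T ↓ T = F

False.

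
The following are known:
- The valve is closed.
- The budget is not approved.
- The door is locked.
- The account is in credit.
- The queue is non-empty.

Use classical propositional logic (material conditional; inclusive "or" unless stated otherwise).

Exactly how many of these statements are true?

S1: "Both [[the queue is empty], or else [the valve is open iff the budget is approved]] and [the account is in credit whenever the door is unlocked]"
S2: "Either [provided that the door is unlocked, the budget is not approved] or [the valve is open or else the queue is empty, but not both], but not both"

Let U = "the queue is empty" (F), P = "the valve is open" (F), Q = "the budget is approved" (F), R = "the door is locked" (T), S = "the account is overdrawn" (F).

S1: Parsed as (U | (P <-> Q)) & (~R -> ~S)

P <-> Q = F <-> F = T
U | (P <-> Q) = F | T = T
~R = ~T = F
~S = ~F = T
~R -> ~S = F -> T = T
(U | (P <-> Q)) & (~R -> ~S) = T & T = T
Thus S1 is true.

S2: This is (~R -> ~Q) xor (P xor U).

~R = ~T = F
~Q = ~F = T
~R -> ~Q = F -> T = T
P xor U = F xor F = F
(~R -> ~Q) xor (P xor U) = T xor F = T
Thus S2 is true.

True statements: 2 (S1, S2).

2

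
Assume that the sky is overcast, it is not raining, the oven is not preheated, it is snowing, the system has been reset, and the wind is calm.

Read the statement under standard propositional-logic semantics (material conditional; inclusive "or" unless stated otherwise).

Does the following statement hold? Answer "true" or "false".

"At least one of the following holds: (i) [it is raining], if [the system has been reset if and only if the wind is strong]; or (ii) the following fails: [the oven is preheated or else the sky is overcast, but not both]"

true

Let K = "the system has been reset" (True), N = "the wind is strong" (False), G = "it is raining" (False), H = "the oven is preheated" (False), R = "the sky is overcast" (True).
This is ((K iff N) -> G) or not (H xor R).

K iff N = True iff False = False
(K iff N) -> G = False -> False = True
H xor R = False xor True = True
not (H xor R) = not True = False
((K iff N) -> G) or not (H xor R) = True or False = True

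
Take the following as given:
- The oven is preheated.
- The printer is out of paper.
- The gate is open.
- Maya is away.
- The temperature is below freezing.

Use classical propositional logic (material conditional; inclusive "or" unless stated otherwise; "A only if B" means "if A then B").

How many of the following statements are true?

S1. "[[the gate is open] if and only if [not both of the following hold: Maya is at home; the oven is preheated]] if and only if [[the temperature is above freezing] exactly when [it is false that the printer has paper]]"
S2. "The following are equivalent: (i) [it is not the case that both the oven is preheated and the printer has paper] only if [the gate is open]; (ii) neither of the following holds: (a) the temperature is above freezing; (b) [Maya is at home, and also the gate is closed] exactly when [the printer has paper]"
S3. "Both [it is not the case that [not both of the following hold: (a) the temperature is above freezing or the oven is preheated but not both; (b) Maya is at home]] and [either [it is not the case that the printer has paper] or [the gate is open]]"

0

Let V = "the gate is open" (T), K = "Maya is at home" (F), S = "the oven is preheated" (T), R = "the temperature is below freezing" (T), M = "the printer has paper" (F).

S1: This is (V ↔ (K ↑ S)) ↔ (¬R ↔ ¬M).

K ↑ S = F ↑ T = T
V ↔ (K ↑ S) = T ↔ T = T
¬R = ¬T = F
¬M = ¬F = T
¬R ↔ ¬M = F ↔ T = F
(V ↔ (K ↑ S)) ↔ (¬R ↔ ¬M) = T ↔ F = F
So S1 is false.

S2: This is ((S ↑ M) → V) ↔ (¬R ↓ ((K ∧ ¬V) ↔ M)).

S ↑ M = T ↑ F = T
(S ↑ M) → V = T → T = T
¬R = ¬T = F
¬V = ¬T = F
K ∧ ¬V = F ∧ F = F
(K ∧ ¬V) ↔ M = F ↔ F = T
¬R ↓ ((K ∧ ¬V) ↔ M) = F ↓ T = F
((S ↑ M) → V) ↔ (¬R ↓ ((K ∧ ¬V) ↔ M)) = T ↔ F = F
So S2 is false.

S3: Parsed as ¬((¬R ⊕ S) ↑ K) ∧ (¬M ∨ V)

¬R = ¬T = F
¬R ⊕ S = F ⊕ T = T
(¬R ⊕ S) ↑ K = T ↑ F = T
¬((¬R ⊕ S) ↑ K) = ¬T = F
¬M = ¬F = T
¬M ∨ V = T ∨ T = T
¬((¬R ⊕ S) ↑ K) ∧ (¬M ∨ V) = F ∧ T = F
Thus S3 is false.

0 of the 3 statements are true (none).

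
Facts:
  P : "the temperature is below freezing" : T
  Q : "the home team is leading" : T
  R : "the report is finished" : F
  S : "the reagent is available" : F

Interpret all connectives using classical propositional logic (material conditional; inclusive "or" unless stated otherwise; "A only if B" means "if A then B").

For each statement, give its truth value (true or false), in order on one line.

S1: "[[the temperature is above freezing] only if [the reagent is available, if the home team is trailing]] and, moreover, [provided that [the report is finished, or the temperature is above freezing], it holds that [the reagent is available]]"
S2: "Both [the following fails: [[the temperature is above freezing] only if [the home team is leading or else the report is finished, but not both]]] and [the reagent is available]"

S1 True / S2 False

S1: In symbols: (not P -> (not Q -> S)) and ((R or not P) -> S)

not P = not True = False
not Q = not True = False
not Q -> S = False -> False = True
not P -> (not Q -> S) = False -> True = True
not P = not True = False
R or not P = False or False = False
(R or not P) -> S = False -> False = True
(not P -> (not Q -> S)) and ((R or not P) -> S) = True and True = True
So S1 is true.

S2: In symbols: not (not P -> (Q xor R)) and S

not P = not True = False
Q xor R = True xor False = True
not P -> (Q xor R) = False -> True = True
not (not P -> (Q xor R)) = not True = False
not (not P -> (Q xor R)) and S = False and False = False
So S2 is false.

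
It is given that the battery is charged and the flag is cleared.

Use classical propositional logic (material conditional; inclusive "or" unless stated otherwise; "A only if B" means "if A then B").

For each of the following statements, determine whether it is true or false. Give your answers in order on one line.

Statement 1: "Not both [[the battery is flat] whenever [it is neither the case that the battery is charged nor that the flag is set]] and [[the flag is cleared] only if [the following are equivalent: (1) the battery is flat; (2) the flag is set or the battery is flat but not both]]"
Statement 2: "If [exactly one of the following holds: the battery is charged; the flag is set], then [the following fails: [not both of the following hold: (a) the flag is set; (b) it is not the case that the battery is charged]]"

Statement 1 F; Statement 2 F

Let S = "the battery is charged" (True), N = "the flag is set" (False).

Statement 1: In symbols: ((S nor N) -> not S) nand (not N -> (not S iff (N xor not S)))

S nor N = True nor False = False
not S = not True = False
(S nor N) -> not S = False -> False = True
not N = not False = True
not S = not True = False
not S = not True = False
N xor not S = False xor False = False
not S iff (N xor not S) = False iff False = True
not N -> (not S iff (N xor not S)) = True -> True = True
((S nor N) -> not S) nand (not N -> (not S iff (N xor not S))) = True nand True = False
So Statement 1 is false.

Statement 2: This is (S xor N) -> not (N nand not S).

S xor N = True xor False = True
not S = not True = False
N nand not S = False nand False = True
not (N nand not S) = not True = False
(S xor N) -> not (N nand not S) = True -> False = False
So Statement 2 is false.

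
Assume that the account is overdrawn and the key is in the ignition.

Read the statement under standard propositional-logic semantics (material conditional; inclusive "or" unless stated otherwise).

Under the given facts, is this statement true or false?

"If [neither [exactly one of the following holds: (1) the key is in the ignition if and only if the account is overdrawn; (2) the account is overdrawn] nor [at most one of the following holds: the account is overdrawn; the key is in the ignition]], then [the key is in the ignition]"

Let Q = "the key is in the ignition" (T), P = "the account is overdrawn" (T).
Formalization: (((Q <-> P) xor P) nor (P nand Q)) -> Q

Q <-> P = T <-> T = T
(Q <-> P) xor P = T xor T = F
P nand Q = T nand T = F
((Q <-> P) xor P) nor (P nand Q) = F nor F = T
(((Q <-> P) xor P) nor (P nand Q)) -> Q = T -> T = T

true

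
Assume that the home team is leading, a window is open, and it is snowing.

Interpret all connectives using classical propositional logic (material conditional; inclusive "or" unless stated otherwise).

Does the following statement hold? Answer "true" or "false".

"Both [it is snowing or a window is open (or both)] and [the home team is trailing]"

False

Let R = "it is snowing" (T), Q = "a window is open" (T), P = "the home team is leading" (T).
Formalization: (R | Q) & ~P

R | Q = T | T = T
~P = ~T = F
(R | Q) & ~P = T & F = F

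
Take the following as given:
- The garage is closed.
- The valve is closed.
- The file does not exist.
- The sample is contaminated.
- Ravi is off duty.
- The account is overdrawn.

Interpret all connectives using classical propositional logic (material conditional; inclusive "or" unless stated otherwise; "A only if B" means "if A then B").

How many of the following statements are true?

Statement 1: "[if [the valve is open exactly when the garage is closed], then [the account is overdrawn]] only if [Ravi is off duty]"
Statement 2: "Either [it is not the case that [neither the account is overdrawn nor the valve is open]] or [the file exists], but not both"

2

Let M = "the valve is open" (False), W = "the garage is closed" (True), K = "the account is overdrawn" (True), R = "Ravi is on call" (False), U = "the file exists" (False).

Statement 1: Formalization: ((M iff W) -> K) -> not R

M iff W = False iff True = False
(M iff W) -> K = False -> True = True
not R = not False = True
((M iff W) -> K) -> not R = True -> True = True
Thus Statement 1 is true.

Statement 2: In symbols: not (K nor M) xor U

K nor M = True nor False = False
not (K nor M) = not False = True
not (K nor M) xor U = True xor False = True
Hence Statement 2 is true.

True statements: 2 (Statement 1, Statement 2).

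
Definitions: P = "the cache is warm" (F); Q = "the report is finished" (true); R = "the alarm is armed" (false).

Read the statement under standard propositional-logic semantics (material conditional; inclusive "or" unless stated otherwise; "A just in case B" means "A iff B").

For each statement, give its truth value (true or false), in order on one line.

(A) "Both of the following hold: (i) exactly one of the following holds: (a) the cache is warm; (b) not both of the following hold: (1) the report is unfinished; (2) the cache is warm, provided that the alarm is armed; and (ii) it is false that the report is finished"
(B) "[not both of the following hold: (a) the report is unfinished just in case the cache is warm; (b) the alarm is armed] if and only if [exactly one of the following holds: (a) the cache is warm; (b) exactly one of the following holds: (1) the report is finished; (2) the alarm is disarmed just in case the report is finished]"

(A): Parsed as (P xor (not Q nand (R -> P))) and not Q

not Q = not True = False
R -> P = False -> False = True
not Q nand (R -> P) = False nand True = True
P xor (not Q nand (R -> P)) = False xor True = True
not Q = not True = False
(P xor (not Q nand (R -> P))) and not Q = True and False = False
So (A) is false.

(B): In symbols: ((not Q iff P) nand R) iff (P xor (Q xor (not R iff Q)))

not Q = not True = False
not Q iff P = False iff False = True
(not Q iff P) nand R = True nand False = True
not R = not False = True
not R iff Q = True iff True = True
Q xor (not R iff Q) = True xor True = False
P xor (Q xor (not R iff Q)) = False xor False = False
((not Q iff P) nand R) iff (P xor (Q xor (not R iff Q))) = True iff False = False
So (B) is false.

(A) F, (B) F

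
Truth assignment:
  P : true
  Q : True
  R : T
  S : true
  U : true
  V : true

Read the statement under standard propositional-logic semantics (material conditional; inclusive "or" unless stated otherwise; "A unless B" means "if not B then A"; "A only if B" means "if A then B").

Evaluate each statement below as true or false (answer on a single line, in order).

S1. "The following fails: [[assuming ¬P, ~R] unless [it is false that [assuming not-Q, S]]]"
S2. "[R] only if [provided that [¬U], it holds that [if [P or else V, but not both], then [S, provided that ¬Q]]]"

S1: In symbols: ¬((¬P → ¬R) ∨ ¬(¬Q → S))

¬P = ¬T = F
¬R = ¬T = F
¬P → ¬R = F → F = T
¬Q = ¬T = F
¬Q → S = F → T = T
¬(¬Q → S) = ¬T = F
(¬P → ¬R) ∨ ¬(¬Q → S) = T ∨ F = T
¬((¬P → ¬R) ∨ ¬(¬Q → S)) = ¬T = F
Hence S1 is false.

S2: Formalization: R → (¬U → ((P ⊕ V) → (¬Q → S)))

¬U = ¬T = F
P ⊕ V = T ⊕ T = F
¬Q = ¬T = F
¬Q → S = F → T = T
(P ⊕ V) → (¬Q → S) = F → T = T
¬U → ((P ⊕ V) → (¬Q → S)) = F → T = T
R → (¬U → ((P ⊕ V) → (¬Q → S))) = T → T = T
Thus S2 is true.

S1 false / S2 true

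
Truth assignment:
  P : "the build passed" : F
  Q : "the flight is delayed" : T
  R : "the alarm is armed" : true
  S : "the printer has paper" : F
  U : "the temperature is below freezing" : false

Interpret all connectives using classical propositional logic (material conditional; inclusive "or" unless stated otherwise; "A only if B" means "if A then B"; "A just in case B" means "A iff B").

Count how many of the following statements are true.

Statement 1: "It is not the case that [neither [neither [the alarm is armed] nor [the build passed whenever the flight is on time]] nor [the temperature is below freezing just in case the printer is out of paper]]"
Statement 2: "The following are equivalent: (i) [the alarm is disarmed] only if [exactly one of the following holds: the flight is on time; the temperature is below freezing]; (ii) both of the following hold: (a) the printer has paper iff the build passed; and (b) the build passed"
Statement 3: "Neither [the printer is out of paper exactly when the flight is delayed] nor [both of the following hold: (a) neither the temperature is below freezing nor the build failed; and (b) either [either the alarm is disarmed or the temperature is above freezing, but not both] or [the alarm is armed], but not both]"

0

Statement 1: Parsed as ~((R nor (~Q -> P)) nor (U <-> ~S))

~Q = ~T = F
~Q -> P = F -> F = T
R nor (~Q -> P) = T nor T = F
~S = ~F = T
U <-> ~S = F <-> T = F
(R nor (~Q -> P)) nor (U <-> ~S) = F nor F = T
~((R nor (~Q -> P)) nor (U <-> ~S)) = ~T = F
Hence Statement 1 is false.

Statement 2: Formalization: (~R -> (~Q xor U)) <-> ((S <-> P) & P)

~R = ~T = F
~Q = ~T = F
~Q xor U = F xor F = F
~R -> (~Q xor U) = F -> F = T
S <-> P = F <-> F = T
(S <-> P) & P = T & F = F
(~R -> (~Q xor U)) <-> ((S <-> P) & P) = T <-> F = F
So Statement 2 is false.

Statement 3: Formalization: (~S <-> Q) nor ((U nor ~P) & ((~R xor ~U) xor R))

~S = ~F = T
~S <-> Q = T <-> T = T
~P = ~F = T
U nor ~P = F nor T = F
~R = ~T = F
~U = ~F = T
~R xor ~U = F xor T = T
(~R xor ~U) xor R = T xor T = F
(U nor ~P) & ((~R xor ~U) xor R) = F & F = F
(~S <-> Q) nor ((U nor ~P) & ((~R xor ~U) xor R)) = T nor F = F
So Statement 3 is false.

0 of the 3 statements are true (none).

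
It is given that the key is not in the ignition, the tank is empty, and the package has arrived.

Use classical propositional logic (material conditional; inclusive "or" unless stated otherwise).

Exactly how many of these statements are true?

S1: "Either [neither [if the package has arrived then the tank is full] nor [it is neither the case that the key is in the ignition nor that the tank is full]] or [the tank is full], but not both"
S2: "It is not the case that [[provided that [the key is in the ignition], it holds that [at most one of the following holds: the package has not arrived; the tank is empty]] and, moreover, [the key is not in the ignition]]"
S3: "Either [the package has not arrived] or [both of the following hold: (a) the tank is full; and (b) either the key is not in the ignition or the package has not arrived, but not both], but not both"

0

Let D = "the package has arrived" (T), R = "the tank is full" (F), G = "the key is in the ignition" (F).

S1: Formalization: ((D → R) ↓ (G ↓ R)) ⊕ R

D → R = T → F = F
G ↓ R = F ↓ F = T
(D → R) ↓ (G ↓ R) = F ↓ T = F
((D → R) ↓ (G ↓ R)) ⊕ R = F ⊕ F = F
Thus S1 is false.

S2: This is ¬((G → (¬D ↑ ¬R)) ∧ ¬G).

¬D = ¬T = F
¬R = ¬F = T
¬D ↑ ¬R = F ↑ T = T
G → (¬D ↑ ¬R) = F → T = T
¬G = ¬F = T
(G → (¬D ↑ ¬R)) ∧ ¬G = T ∧ T = T
¬((G → (¬D ↑ ¬R)) ∧ ¬G) = ¬T = F
Thus S2 is false.

S3: In symbols: ¬D ⊕ (R ∧ (¬G ⊕ ¬D))

¬D = ¬T = F
¬G = ¬F = T
¬D = ¬T = F
¬G ⊕ ¬D = T ⊕ F = T
R ∧ (¬G ⊕ ¬D) = F ∧ T = F
¬D ⊕ (R ∧ (¬G ⊕ ¬D)) = F ⊕ F = F
So S3 is false.

True statements: 0 (none).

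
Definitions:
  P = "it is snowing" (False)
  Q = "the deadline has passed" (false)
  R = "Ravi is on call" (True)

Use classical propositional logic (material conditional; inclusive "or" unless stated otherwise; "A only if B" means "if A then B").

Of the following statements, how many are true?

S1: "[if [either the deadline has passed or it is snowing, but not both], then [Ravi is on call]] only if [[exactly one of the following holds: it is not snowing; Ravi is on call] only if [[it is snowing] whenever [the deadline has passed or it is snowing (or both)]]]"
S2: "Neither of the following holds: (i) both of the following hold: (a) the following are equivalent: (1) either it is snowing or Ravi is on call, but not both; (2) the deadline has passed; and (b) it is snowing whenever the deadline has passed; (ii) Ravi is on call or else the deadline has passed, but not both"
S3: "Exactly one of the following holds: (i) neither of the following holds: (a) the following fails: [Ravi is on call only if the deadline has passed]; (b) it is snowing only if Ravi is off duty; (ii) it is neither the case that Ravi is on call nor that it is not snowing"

S1: In symbols: ((Q ⊕ P) → R) → ((¬P ⊕ R) → ((Q ∨ P) → P))

Q ⊕ P = F ⊕ F = F
(Q ⊕ P) → R = F → T = T
¬P = ¬F = T
¬P ⊕ R = T ⊕ T = F
Q ∨ P = F ∨ F = F
(Q ∨ P) → P = F → F = T
(¬P ⊕ R) → ((Q ∨ P) → P) = F → T = T
((Q ⊕ P) → R) → ((¬P ⊕ R) → ((Q ∨ P) → P)) = T → T = T
Thus S1 is true.

S2: In symbols: (((P ⊕ R) ↔ Q) ∧ (Q → P)) ↓ (R ⊕ Q)

P ⊕ R = F ⊕ T = T
(P ⊕ R) ↔ Q = T ↔ F = F
Q → P = F → F = T
((P ⊕ R) ↔ Q) ∧ (Q → P) = F ∧ T = F
R ⊕ Q = T ⊕ F = T
(((P ⊕ R) ↔ Q) ∧ (Q → P)) ↓ (R ⊕ Q) = F ↓ T = F
Hence S2 is false.

S3: In symbols: (¬(R → Q) ↓ (P → ¬R)) ⊕ (R ↓ ¬P)

R → Q = T → F = F
¬(R → Q) = ¬F = T
¬R = ¬T = F
P → ¬R = F → F = T
¬(R → Q) ↓ (P → ¬R) = T ↓ T = F
¬P = ¬F = T
R ↓ ¬P = T ↓ T = F
(¬(R → Q) ↓ (P → ¬R)) ⊕ (R ↓ ¬P) = F ⊕ F = F
So S3 is false.

True statements: 1.

1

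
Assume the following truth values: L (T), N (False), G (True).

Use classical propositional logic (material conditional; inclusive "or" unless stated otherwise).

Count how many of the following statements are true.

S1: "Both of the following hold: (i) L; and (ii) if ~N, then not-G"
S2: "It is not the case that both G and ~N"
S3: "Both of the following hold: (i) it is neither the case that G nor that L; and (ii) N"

0

S1: This is L & (~N -> ~G).

~N = ~F = T
~G = ~T = F
~N -> ~G = T -> F = F
L & (~N -> ~G) = T & F = F
So S1 is false.

S2: Parsed as G nand ~N

~N = ~F = T
G nand ~N = T nand T = F
So S2 is false.

S3: Parsed as (G nor L) & N

G nor L = T nor T = F
(G nor L) & N = F & F = F
Thus S3 is false.

True statements: 0 (none).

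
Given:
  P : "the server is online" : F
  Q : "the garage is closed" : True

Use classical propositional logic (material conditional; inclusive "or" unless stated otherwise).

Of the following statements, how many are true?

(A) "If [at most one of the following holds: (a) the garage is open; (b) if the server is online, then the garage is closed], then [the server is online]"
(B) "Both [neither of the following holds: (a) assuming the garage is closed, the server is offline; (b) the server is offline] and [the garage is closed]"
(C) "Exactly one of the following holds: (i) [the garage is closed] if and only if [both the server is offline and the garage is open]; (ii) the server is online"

0

(A): Formalization: (~Q nand (P -> Q)) -> P

~Q = ~T = F
P -> Q = F -> T = T
~Q nand (P -> Q) = F nand T = T
(~Q nand (P -> Q)) -> P = T -> F = F
Thus (A) is false.

(B): In symbols: ((Q -> ~P) nor ~P) & Q

~P = ~F = T
Q -> ~P = T -> T = T
~P = ~F = T
(Q -> ~P) nor ~P = T nor T = F
((Q -> ~P) nor ~P) & Q = F & T = F
Thus (B) is false.

(C): This is (Q <-> (~P & ~Q)) xor P.

~P = ~F = T
~Q = ~T = F
~P & ~Q = T & F = F
Q <-> (~P & ~Q) = T <-> F = F
(Q <-> (~P & ~Q)) xor P = F xor F = F
So (C) is false.

0 of the 3 statements are true (none).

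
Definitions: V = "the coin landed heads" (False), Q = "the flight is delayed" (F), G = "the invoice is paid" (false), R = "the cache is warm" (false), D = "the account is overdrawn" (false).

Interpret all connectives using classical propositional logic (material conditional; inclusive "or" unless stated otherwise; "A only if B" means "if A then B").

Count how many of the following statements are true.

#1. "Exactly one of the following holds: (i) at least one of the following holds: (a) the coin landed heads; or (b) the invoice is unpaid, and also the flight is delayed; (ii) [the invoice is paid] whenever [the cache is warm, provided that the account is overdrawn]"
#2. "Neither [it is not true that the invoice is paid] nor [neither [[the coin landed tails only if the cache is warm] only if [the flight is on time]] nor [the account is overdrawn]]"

0

#1: This is (V | (~G & Q)) xor ((D -> R) -> G).

~G = ~F = T
~G & Q = T & F = F
V | (~G & Q) = F | F = F
D -> R = F -> F = T
(D -> R) -> G = T -> F = F
(V | (~G & Q)) xor ((D -> R) -> G) = F xor F = F
So #1 is false.

#2: This is ~G nor (((~V -> R) -> ~Q) nor D).

~G = ~F = T
~V = ~F = T
~V -> R = T -> F = F
~Q = ~F = T
(~V -> R) -> ~Q = F -> T = T
((~V -> R) -> ~Q) nor D = T nor F = F
~G nor (((~V -> R) -> ~Q) nor D) = T nor F = F
Hence #2 is false.

True statements: 0 (none).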